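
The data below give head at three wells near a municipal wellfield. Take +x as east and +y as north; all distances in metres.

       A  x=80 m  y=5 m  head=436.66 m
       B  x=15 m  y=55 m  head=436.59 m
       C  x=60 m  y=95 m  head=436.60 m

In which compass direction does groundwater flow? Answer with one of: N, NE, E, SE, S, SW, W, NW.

NW

With h = a·x + b·y + c and A as origin, the differences give:
  (-65)·a + 50·b = -0.07
  (-20)·a + 90·b = -0.06
Eliminate b (×90 and ×50, subtract): -4850·a = -3.300 → a = ∂h/∂x = +0.0006804
Back-substitute: b = ∂h/∂y = -0.0005155.
Flow = −∇h = (-0.0006804 east, +0.0005155 north), which points northwest.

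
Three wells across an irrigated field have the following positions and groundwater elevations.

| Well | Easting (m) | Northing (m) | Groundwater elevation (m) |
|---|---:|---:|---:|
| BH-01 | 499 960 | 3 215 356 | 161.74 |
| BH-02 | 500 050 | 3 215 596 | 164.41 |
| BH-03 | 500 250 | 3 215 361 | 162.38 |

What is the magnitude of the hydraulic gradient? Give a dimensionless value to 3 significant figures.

0.0106

Differences from BH-01: to BH-02 (Δx, Δy, Δh) = (90, 240, +2.67); to BH-03 = (290, 5, +0.64).
Determinant of the coordinate differences = 90·5 − 290·240 = -69150.
∂h/∂x = [(+2.67)·5 − (+0.64)·240] / -69150 = +0.002028
∂h/∂y = [90·(+0.64) − 290·(+2.67)] / -69150 = +0.01036
|∇h| = √(0.002028² + 0.01036²) = 0.01056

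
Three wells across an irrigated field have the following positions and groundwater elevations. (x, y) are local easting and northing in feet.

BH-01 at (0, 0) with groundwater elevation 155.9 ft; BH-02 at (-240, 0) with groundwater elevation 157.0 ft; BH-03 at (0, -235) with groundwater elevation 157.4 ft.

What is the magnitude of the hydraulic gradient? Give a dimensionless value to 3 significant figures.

0.00786

∂h/∂x = (157.0 − 155.9) / (-240 − 0) = -0.004583
∂h/∂y = (157.4 − 155.9) / (-235 − 0) = -0.006383
|∇h| = √(-0.004583² + -0.006383²) = 0.007858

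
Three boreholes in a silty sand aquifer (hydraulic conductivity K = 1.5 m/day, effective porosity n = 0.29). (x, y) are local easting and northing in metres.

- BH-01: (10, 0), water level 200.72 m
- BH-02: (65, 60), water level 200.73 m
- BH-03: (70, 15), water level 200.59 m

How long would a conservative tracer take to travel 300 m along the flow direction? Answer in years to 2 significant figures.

40 years

Taking BH-01 as reference: BH-02−BH-01 = (55, 60, +0.01); BH-03−BH-01 = (60, 15, -0.13).
Determinant of the coordinate differences = 55·15 − 60·60 = -2775.
∂h/∂x = [(+0.01)·15 − (-0.13)·60] / -2775 = -0.002865
∂h/∂y = [55·(-0.13) − 60·(+0.01)] / -2775 = +0.002793
|∇h| = √(-0.002865² + 0.002793²) = 0.004001
Seepage velocity v = K·i/n = 1.5 × 0.004001 / 0.29 = 0.02069 m/day.
t = 300 / 0.02069 = 1.45e+04 days = 39.7 years.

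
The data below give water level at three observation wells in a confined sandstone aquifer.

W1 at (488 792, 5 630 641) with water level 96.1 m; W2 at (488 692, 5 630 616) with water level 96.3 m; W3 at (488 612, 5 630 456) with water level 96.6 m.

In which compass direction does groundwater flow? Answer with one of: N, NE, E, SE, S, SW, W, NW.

NE

Taking W1 as reference: W2−W1 = (-100, -25, +0.2); W3−W1 = (-180, -185, +0.5).
Determinant of the coordinate differences = (-100)·(-185) − (-180)·(-25) = 14000.
∂h/∂x = [(+0.2)·(-185) − (+0.5)·(-25)] / 14000 = -0.001750
∂h/∂y = [(-100)·(+0.5) − (-180)·(+0.2)] / 14000 = -0.0010000
Flow = −∇h = (+0.001750 east, +0.0010000 north), which points northeast.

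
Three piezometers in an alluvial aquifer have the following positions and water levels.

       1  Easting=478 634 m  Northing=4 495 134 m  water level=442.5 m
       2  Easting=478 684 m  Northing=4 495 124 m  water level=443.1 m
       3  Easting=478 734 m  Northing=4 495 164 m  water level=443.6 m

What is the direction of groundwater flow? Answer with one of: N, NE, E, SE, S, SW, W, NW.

Taking 1 as reference: 2−1 = (50, -10, +0.6); 3−1 = (100, 30, +1.1).
Determinant of the coordinate differences = 50·30 − 100·(-10) = 2500.
∂h/∂x = [(+0.6)·30 − (+1.1)·(-10)] / 2500 = +0.01160
∂h/∂y = [50·(+1.1) − 100·(+0.6)] / 2500 = -0.002000
Flow = −∇h = (-0.01160 east, +0.002000 north), which points west.

W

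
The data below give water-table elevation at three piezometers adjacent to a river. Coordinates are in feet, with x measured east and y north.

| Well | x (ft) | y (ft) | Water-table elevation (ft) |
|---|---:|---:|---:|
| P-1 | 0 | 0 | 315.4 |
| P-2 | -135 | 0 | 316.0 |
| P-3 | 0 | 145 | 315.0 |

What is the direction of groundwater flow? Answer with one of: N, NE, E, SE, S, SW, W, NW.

NE

∂h/∂x = (316.0 − 315.4) / (-135 − 0) = -0.004444
∂h/∂y = (315.0 − 315.4) / (145 − 0) = -0.002759
Flow = −∇h = (+0.004444 east, +0.002759 north), which points northeast.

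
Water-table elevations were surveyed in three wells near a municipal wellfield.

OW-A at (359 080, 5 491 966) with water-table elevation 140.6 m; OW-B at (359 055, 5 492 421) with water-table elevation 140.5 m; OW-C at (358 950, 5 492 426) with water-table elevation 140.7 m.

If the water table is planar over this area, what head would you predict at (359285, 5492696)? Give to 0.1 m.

140.0 m

Three-point gradient (reference OW-A): Δ to OW-B = (-25, 455, -0.1), Δ to OW-C = (-130, 460, +0.1).
∂h/∂x = -0.001920, ∂h/∂y = -0.0003253 (det = 47650).
h(359285, 5492696) = 140.6 + (-0.001920)·(205) + (-0.0003253)·(730) = 140.6 -0.394 -0.237 = 139.969 m.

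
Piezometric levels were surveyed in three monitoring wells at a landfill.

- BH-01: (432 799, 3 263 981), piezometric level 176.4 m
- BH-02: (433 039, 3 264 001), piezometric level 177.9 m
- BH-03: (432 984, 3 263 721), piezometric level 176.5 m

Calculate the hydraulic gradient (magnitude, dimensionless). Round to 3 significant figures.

Taking BH-01 as reference: BH-02−BH-01 = (240, 20, +1.5); BH-03−BH-01 = (185, -260, +0.1).
Determinant of the coordinate differences = 240·(-260) − 185·20 = -66100.
∂h/∂x = [(+1.5)·(-260) − (+0.1)·20] / -66100 = +0.005930
∂h/∂y = [240·(+0.1) − 185·(+1.5)] / -66100 = +0.003835
|∇h| = √(0.005930² + 0.003835²) = 0.007062

0.00706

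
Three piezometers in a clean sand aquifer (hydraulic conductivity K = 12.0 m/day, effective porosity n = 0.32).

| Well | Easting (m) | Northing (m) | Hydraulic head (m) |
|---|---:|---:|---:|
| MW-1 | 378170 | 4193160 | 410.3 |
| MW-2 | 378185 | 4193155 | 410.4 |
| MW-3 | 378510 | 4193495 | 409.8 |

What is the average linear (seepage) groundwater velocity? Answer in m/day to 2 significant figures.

0.29 m/day

Three-point gradient (reference MW-1): Δ to MW-2 = (15, -5, +0.1), Δ to MW-3 = (340, 335, -0.5).
∂h/∂x = +0.004610, ∂h/∂y = -0.006171 (det = 6725).
|∇h| = √(0.004610² + -0.006171²) = 0.007703
Seepage velocity v = K·i/n = 12.0 × 0.007703 / 0.32 = 0.2889 m/day.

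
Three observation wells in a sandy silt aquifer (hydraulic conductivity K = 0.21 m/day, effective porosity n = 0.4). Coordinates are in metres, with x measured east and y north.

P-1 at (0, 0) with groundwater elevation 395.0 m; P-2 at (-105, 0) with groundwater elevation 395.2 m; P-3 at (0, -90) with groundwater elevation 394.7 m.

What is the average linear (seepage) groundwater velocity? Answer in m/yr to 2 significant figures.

∂h/∂x = (395.2 − 395.0) / (-105 − 0) = -0.001905
∂h/∂y = (394.7 − 395.0) / (-90 − 0) = +0.003333
|∇h| = √(-0.001905² + 0.003333²) = 0.003839
Seepage velocity v = K·i/n = 0.21 × 0.003839 / 0.4 = 0.002015 m/day = 0.736 m/yr.

0.74 m/yr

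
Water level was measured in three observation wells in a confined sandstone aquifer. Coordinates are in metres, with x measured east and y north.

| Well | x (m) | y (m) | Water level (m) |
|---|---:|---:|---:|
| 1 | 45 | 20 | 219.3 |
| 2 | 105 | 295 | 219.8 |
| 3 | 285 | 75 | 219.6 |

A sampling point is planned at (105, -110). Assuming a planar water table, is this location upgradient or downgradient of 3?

downgradient

Taking 1 as reference: 2−1 = (60, 275, +0.5); 3−1 = (240, 55, +0.3).
Solve a·Δx + b·Δy = Δh: det = 60·55 − 240·275 = -62700.
∂h/∂x = [(+0.5)·55 − (+0.3)·275] / -62700 = +0.0008772
∂h/∂y = [60·(+0.3) − 240·(+0.5)] / -62700 = +0.001627
Head at (105, -110) = 219.3 + (+0.0008772)·(60) + (+0.001627)·(-130) = 219.14 m.
That is lower than the 219.6 m at 3, so the point is downgradient.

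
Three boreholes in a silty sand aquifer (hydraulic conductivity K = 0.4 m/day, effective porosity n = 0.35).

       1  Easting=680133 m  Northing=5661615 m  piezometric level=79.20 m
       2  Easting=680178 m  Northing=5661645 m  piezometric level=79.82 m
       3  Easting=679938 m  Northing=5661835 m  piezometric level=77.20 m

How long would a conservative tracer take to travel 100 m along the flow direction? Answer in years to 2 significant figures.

19 years

With h = a·x + b·y + c and 1 as origin, the differences give:
  45·a + 30·b = +0.62
  (-195)·a + 220·b = -2.00
Eliminate b (×220 and ×30, subtract): 15750·a = 196.400 → a = ∂h/∂x = +0.01247
Back-substitute: b = ∂h/∂y = +0.001962.
|∇h| = √(0.01247² + 0.001962²) = 0.01262
Seepage velocity v = K·i/n = 0.4 × 0.01262 / 0.35 = 0.01442 m/day.
t = 100 / 0.01442 = 6935 days = 19 years.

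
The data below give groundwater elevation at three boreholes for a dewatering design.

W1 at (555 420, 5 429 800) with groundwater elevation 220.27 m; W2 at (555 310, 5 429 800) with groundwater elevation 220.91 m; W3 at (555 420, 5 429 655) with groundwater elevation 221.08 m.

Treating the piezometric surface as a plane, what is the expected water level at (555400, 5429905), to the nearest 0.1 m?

∂h/∂x = (220.91 − 220.27) / (555310 − 555420) = -0.005818
∂h/∂y = (221.08 − 220.27) / (5429655 − 5429800) = -0.005586
h(555400, 5429905) = 220.27 + (-0.005818)·(-20) + (-0.005586)·(105) = 220.27 +0.116 -0.587 = 219.800 m.

219.8 m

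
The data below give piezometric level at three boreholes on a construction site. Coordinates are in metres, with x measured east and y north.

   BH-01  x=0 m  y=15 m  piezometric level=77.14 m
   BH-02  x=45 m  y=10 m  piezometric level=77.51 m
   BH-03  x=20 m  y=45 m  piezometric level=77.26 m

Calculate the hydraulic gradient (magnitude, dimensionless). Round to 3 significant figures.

Differences from BH-01: to BH-02 (Δx, Δy, Δh) = (45, -5, +0.37); to BH-03 = (20, 30, +0.12).
Solve a·Δx + b·Δy = Δh: det = 45·30 − 20·(-5) = 1450.
∂h/∂x = [(+0.37)·30 − (+0.12)·(-5)] / 1450 = +0.008069
∂h/∂y = [45·(+0.12) − 20·(+0.37)] / 1450 = -0.001379
|∇h| = √(0.008069² + -0.001379²) = 0.008186

0.00819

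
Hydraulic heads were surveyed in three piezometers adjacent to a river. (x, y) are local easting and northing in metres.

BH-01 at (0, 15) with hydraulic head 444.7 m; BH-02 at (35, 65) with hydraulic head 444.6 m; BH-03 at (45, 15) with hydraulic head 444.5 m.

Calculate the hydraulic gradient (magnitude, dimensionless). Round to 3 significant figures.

Three-point gradient (reference BH-01): Δ to BH-02 = (35, 50, -0.1), Δ to BH-03 = (45, 0, -0.2).
∂h/∂x = -0.004444, ∂h/∂y = +0.001111 (det = -2250).
|∇h| = √(-0.004444² + 0.001111²) = 0.004581

0.00458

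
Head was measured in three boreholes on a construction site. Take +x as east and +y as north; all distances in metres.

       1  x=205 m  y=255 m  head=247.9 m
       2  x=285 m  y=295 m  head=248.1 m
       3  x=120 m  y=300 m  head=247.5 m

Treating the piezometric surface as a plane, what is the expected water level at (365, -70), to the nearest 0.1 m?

With h = a·x + b·y + c and 1 as origin, the differences give:
  80·a + 40·b = +0.2
  (-85)·a + 45·b = -0.4
Eliminate b (×45 and ×40, subtract): 7000·a = 25.00 → a = ∂h/∂x = +0.003571
Back-substitute: b = ∂h/∂y = -0.002143.
h(365, -70) = 247.9 + (+0.003571)·(160) + (-0.002143)·(-325) = 247.9 +0.571 +0.696 = 249.168 m.

249.2 m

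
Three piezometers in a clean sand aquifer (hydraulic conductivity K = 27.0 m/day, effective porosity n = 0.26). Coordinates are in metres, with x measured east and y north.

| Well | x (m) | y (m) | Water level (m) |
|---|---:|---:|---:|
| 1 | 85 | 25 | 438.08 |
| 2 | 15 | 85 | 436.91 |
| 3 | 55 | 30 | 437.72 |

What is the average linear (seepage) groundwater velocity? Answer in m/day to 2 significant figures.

Taking 1 as reference: 2−1 = (-70, 60, -1.17); 3−1 = (-30, 5, -0.36).
Solve a·Δx + b·Δy = Δh: det = (-70)·5 − (-30)·60 = 1450.
∂h/∂x = [(-1.17)·5 − (-0.36)·60] / 1450 = +0.01086
∂h/∂y = [(-70)·(-0.36) − (-30)·(-1.17)] / 1450 = -0.006828
|∇h| = √(0.01086² + -0.006828²) = 0.01283
Seepage velocity v = K·i/n = 27.0 × 0.01283 / 0.26 = 1.332 m/day.

1.3 m/day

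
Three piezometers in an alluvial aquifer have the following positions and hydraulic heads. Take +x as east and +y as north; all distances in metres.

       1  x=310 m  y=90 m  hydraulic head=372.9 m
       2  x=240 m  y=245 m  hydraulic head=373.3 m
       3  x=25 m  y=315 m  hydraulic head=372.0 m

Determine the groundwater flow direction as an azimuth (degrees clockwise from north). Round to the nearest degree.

With h = a·x + b·y + c and 1 as origin, the differences give:
  (-70)·a + 155·b = +0.4
  (-285)·a + 225·b = -0.9
Eliminate b (×225 and ×155, subtract): 28425·a = 229.50 → a = ∂h/∂x = +0.008074
Back-substitute: b = ∂h/∂y = +0.006227.
Flow direction (−∇h) has components (-0.008074 E, -0.006227 N).
Azimuth = atan2(E, N) = atan2(-0.008074, -0.006227) = 232.4° ≈ 232°.

232°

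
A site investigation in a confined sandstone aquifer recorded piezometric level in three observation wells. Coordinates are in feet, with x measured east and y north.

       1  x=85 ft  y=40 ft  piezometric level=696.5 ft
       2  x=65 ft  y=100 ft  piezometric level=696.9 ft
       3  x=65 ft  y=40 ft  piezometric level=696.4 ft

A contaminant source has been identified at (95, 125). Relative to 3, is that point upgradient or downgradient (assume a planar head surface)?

Differences from 1: to 2 (Δx, Δy, Δh) = (-20, 60, +0.4); to 3 = (-20, 0, -0.1).
Determinant of the coordinate differences = (-20)·0 − (-20)·60 = 1200.
∂h/∂x = [(+0.4)·0 − (-0.1)·60] / 1200 = +0.005000
∂h/∂y = [(-20)·(-0.1) − (-20)·(+0.4)] / 1200 = +0.008333
Head at (95, 125) = 696.5 + (+0.005000)·(10) + (+0.008333)·(85) = 697.26 ft.
That is higher than the 696.4 ft at 3, so the point is upgradient.

upgradient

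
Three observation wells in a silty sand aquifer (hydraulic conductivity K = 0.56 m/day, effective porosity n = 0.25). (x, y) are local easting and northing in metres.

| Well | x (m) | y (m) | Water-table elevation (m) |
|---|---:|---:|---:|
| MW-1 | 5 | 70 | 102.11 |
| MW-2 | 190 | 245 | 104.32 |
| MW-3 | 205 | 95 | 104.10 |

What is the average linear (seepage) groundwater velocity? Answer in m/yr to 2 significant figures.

8.1 m/yr

Differences from MW-1: to MW-2 (Δx, Δy, Δh) = (185, 175, +2.21); to MW-3 = (200, 25, +1.99).
Determinant of the coordinate differences = 185·25 − 200·175 = -30375.
∂h/∂x = [(+2.21)·25 − (+1.99)·175] / -30375 = +0.009646
∂h/∂y = [185·(+1.99) − 200·(+2.21)] / -30375 = +0.002431
|∇h| = √(0.009646² + 0.002431²) = 0.009948
Seepage velocity v = K·i/n = 0.56 × 0.009948 / 0.25 = 0.02228 m/day = 8.138 m/yr.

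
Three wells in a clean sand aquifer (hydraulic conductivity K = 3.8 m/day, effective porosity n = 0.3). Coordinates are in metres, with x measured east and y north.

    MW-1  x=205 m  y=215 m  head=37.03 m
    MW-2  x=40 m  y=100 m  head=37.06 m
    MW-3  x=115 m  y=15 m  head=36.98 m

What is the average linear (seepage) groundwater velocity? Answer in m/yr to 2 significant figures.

With h = a·x + b·y + c and MW-1 as origin, the differences give:
  (-165)·a + (-115)·b = +0.03
  (-90)·a + (-200)·b = -0.05
Eliminate b (×(-200) and ×(-115), subtract): 22650·a = -11.750 → a = ∂h/∂x = -0.0005188
Back-substitute: b = ∂h/∂y = +0.0004834.
|∇h| = √(-0.0005188² + 0.0004834²) = 0.0007091
Seepage velocity v = K·i/n = 3.8 × 0.0007091 / 0.3 = 0.008982 m/day = 3.281 m/yr.

3.3 m/yr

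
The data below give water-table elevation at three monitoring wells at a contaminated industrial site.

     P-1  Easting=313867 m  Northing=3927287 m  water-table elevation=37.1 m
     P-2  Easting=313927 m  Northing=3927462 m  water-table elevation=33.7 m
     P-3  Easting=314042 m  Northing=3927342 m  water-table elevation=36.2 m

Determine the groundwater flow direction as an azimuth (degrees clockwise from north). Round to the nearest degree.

357°

Taking P-1 as reference: P-2−P-1 = (60, 175, -3.4); P-3−P-1 = (175, 55, -0.9).
Solve a·Δx + b·Δy = Δh: det = 60·55 − 175·175 = -27325.
∂h/∂x = [(-3.4)·55 − (-0.9)·175] / -27325 = +0.001080
∂h/∂y = [60·(-0.9) − 175·(-3.4)] / -27325 = -0.01980
Flow direction (−∇h) has components (-0.001080 E, +0.01980 N).
Azimuth = atan2(E, N) = atan2(-0.001080, +0.01980) = 356.9° ≈ 357°.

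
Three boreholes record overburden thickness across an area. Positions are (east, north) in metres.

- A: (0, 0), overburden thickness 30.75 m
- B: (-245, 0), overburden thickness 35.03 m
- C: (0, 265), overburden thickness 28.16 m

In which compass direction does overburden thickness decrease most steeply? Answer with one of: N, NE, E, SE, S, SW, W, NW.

NE

∂d/∂x = (35.03 − 30.75) / (-245 − 0) = -0.01747
∂d/∂y = (28.16 − 30.75) / (265 − 0) = -0.009774
Steepest decrease is along −∇f = (+0.01747 E, +0.009774 N) → northeast.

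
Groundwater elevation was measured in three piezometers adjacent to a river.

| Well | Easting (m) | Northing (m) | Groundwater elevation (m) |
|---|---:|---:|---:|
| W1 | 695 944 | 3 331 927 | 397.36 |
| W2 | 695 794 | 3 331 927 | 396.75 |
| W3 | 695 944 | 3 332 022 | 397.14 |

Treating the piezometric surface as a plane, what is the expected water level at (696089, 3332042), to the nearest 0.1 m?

∂h/∂x = (396.75 − 397.36) / (695794 − 695944) = +0.004067
∂h/∂y = (397.14 − 397.36) / (3332022 − 3331927) = -0.002316
h(696089, 3332042) = 397.36 + (+0.004067)·(145) + (-0.002316)·(115) = 397.36 +0.590 -0.266 = 397.683 m.

397.7 m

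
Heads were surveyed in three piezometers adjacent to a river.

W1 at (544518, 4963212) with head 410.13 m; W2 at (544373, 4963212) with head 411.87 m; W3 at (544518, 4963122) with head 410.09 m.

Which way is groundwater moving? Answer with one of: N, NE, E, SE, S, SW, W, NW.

E

∂h/∂x = (411.87 − 410.13) / (544373 − 544518) = -0.01200
∂h/∂y = (410.09 − 410.13) / (4963122 − 4963212) = +0.0004444
Flow = −∇h = (+0.01200 east, -0.0004444 north), which points east.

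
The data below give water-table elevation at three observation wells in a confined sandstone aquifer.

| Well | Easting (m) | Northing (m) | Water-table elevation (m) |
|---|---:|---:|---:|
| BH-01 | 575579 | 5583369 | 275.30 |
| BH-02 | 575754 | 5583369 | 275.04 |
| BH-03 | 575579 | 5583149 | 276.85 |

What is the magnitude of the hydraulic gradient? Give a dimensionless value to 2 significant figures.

0.0072

∂h/∂x = (275.04 − 275.30) / (575754 − 575579) = -0.001486
∂h/∂y = (276.85 − 275.30) / (5583149 − 5583369) = -0.007045
|∇h| = √(-0.001486² + -0.007045²) = 0.0072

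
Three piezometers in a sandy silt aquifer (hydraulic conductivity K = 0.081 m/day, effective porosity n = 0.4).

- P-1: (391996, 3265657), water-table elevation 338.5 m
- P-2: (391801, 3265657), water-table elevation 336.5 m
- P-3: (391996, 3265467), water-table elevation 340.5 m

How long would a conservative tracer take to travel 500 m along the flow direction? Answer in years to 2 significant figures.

460 years

∂h/∂x = (336.5 − 338.5) / (391801 − 391996) = +0.01026
∂h/∂y = (340.5 − 338.5) / (3265467 − 3265657) = -0.01053
|∇h| = √(0.01026² + -0.01053²) = 0.0147
Seepage velocity v = K·i/n = 0.081 × 0.0147 / 0.4 = 0.002977 m/day.
t = 500 / 0.002977 = 1.68e+05 days = 460 years.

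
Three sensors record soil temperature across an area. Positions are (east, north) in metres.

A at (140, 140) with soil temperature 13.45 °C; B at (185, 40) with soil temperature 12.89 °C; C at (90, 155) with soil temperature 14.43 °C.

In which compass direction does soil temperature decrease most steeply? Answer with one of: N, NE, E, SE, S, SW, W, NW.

E

With T = a·x + b·y + c and A as origin, the differences give:
  45·a + (-100)·b = -0.56
  (-50)·a + 15·b = +0.98
Eliminate b (×15 and ×(-100), subtract): -4325·a = 89.600 → a = ∂T/∂x = -0.02072
Back-substitute: b = ∂T/∂y = -0.003723.
Steepest decrease is along −∇f = (+0.02072 E, +0.003723 N) → east.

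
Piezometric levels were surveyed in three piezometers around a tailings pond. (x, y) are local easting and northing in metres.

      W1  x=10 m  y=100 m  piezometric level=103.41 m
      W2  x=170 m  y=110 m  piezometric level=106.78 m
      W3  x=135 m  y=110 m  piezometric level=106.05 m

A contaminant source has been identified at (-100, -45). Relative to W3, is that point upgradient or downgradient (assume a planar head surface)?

Differences from W1: to W2 (Δx, Δy, Δh) = (160, 10, +3.37); to W3 = (125, 10, +2.64).
Determinant of the coordinate differences = 160·10 − 125·10 = 350.
∂h/∂x = [(+3.37)·10 − (+2.64)·10] / 350 = +0.02086
∂h/∂y = [160·(+2.64) − 125·(+3.37)] / 350 = +0.003286
Head at (-100, -45) = 103.41 + (+0.02086)·(-110) + (+0.003286)·(-145) = 100.64 m.
That is lower than the 106.05 m at W3, so the point is downgradient.

downgradient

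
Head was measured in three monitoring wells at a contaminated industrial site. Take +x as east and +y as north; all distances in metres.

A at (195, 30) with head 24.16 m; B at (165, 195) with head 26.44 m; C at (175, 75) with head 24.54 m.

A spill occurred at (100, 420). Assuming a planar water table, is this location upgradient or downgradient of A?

upgradient

With h = a·x + b·y + c and A as origin, the differences give:
  (-30)·a + 165·b = +2.28
  (-20)·a + 45·b = +0.38
Eliminate b (×45 and ×165, subtract): 1950·a = 39.900 → a = ∂h/∂x = +0.02046
Back-substitute: b = ∂h/∂y = +0.01754.
Head at (100, 420) = 24.16 + (+0.02046)·(-95) + (+0.01754)·(390) = 29.06 m.
That is higher than the 24.16 m at A, so the point is upgradient.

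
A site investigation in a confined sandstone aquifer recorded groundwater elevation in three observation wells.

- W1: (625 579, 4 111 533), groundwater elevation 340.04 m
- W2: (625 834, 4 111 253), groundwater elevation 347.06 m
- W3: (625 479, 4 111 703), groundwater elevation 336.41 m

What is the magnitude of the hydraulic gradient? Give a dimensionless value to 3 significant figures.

Differences from W1: to W2 (Δx, Δy, Δh) = (255, -280, +7.02); to W3 = (-100, 170, -3.63).
Determinant of the coordinate differences = 255·170 − (-100)·(-280) = 15350.
∂h/∂x = [(+7.02)·170 − (-3.63)·(-280)] / 15350 = +0.01153
∂h/∂y = [255·(-3.63) − (-100)·(+7.02)] / 15350 = -0.01457
|∇h| = √(0.01153² + -0.01457²) = 0.01858

0.0186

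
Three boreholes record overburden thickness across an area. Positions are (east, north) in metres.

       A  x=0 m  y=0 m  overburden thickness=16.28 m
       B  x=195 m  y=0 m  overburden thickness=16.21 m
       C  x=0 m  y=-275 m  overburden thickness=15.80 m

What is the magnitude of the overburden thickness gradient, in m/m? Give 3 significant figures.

0.00178 m/m

∂d/∂x = (16.21 − 16.28) / (195 − 0) = -0.0003590
∂d/∂y = (15.80 − 16.28) / (-275 − 0) = +0.001745
|∇f| = √(-0.0003590² + 0.001745²) = 0.001782 m/m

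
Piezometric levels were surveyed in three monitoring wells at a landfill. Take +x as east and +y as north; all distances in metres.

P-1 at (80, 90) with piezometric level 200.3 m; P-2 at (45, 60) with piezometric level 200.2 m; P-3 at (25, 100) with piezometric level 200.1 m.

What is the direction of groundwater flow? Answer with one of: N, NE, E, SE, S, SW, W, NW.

Taking P-1 as reference: P-2−P-1 = (-35, -30, -0.1); P-3−P-1 = (-55, 10, -0.2).
Determinant of the coordinate differences = (-35)·10 − (-55)·(-30) = -2000.
∂h/∂x = [(-0.1)·10 − (-0.2)·(-30)] / -2000 = +0.003500
∂h/∂y = [(-35)·(-0.2) − (-55)·(-0.1)] / -2000 = -0.0007500
Flow = −∇h = (-0.003500 east, +0.0007500 north), which points west.

W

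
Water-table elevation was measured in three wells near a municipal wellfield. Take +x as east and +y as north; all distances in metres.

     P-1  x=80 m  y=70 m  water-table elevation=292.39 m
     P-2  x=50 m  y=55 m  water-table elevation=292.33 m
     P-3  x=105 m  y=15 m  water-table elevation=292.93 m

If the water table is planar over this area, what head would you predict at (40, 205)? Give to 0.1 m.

Taking P-1 as reference: P-2−P-1 = (-30, -15, -0.06); P-3−P-1 = (25, -55, +0.54).
Determinant of the coordinate differences = (-30)·(-55) − 25·(-15) = 2025.
∂h/∂x = [(-0.06)·(-55) − (+0.54)·(-15)] / 2025 = +0.005630
∂h/∂y = [(-30)·(+0.54) − 25·(-0.06)] / 2025 = -0.007259
h(40, 205) = 292.39 + (+0.005630)·(-40) + (-0.007259)·(135) = 292.39 -0.225 -0.980 = 291.185 m.

291.2 m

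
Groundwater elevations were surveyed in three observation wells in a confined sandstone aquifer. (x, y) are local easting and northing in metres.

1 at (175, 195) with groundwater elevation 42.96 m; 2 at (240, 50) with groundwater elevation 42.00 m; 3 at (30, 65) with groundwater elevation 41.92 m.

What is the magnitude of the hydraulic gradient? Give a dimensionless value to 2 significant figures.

0.0071

With h = a·x + b·y + c and 1 as origin, the differences give:
  65·a + (-145)·b = -0.96
  (-145)·a + (-130)·b = -1.04
Eliminate b (×(-130) and ×(-145), subtract): -29475·a = -26.000 → a = ∂h/∂x = +0.0008821
Back-substitute: b = ∂h/∂y = +0.007016.
|∇h| = √(0.0008821² + 0.007016²) = 0.007071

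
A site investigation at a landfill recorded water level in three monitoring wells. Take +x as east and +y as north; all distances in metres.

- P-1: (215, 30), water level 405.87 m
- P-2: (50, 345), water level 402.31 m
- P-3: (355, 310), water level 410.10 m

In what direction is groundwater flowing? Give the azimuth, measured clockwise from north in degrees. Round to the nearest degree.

Taking P-1 as reference: P-2−P-1 = (-165, 315, -3.56); P-3−P-1 = (140, 280, +4.23).
Determinant of the coordinate differences = (-165)·280 − 140·315 = -90300.
∂h/∂x = [(-3.56)·280 − (+4.23)·315] / -90300 = +0.02579
∂h/∂y = [(-165)·(+4.23) − 140·(-3.56)] / -90300 = +0.002210
Flow direction (−∇h) has components (-0.02579 E, -0.002210 N).
Azimuth = atan2(E, N) = atan2(-0.02579, -0.002210) = 265.1° ≈ 265°.

265°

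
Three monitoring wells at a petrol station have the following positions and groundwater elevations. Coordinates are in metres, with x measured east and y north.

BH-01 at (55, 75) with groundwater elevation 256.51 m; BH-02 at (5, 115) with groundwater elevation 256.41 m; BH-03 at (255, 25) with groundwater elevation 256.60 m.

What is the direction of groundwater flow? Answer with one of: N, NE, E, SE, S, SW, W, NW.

N

Three-point gradient (reference BH-01): Δ to BH-02 = (-50, 40, -0.10), Δ to BH-03 = (200, -50, +0.09).
∂h/∂x = -0.0002545, ∂h/∂y = -0.002818 (det = -5500).
Flow = −∇h = (+0.0002545 east, +0.002818 north), which points north.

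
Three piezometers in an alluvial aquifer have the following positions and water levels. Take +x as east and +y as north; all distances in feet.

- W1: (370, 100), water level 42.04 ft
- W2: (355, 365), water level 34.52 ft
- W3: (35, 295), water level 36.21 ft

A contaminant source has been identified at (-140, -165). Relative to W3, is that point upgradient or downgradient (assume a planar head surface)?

With h = a·x + b·y + c and W1 as origin, the differences give:
  (-15)·a + 265·b = -7.52
  (-335)·a + 195·b = -5.83
Eliminate b (×195 and ×265, subtract): 85850·a = 78.550 → a = ∂h/∂x = +0.0009150
Back-substitute: b = ∂h/∂y = -0.02833.
Head at (-140, -165) = 42.04 + (+0.0009150)·(-510) + (-0.02833)·(-265) = 49.08 ft.
That is higher than the 36.21 ft at W3, so the point is upgradient.

upgradient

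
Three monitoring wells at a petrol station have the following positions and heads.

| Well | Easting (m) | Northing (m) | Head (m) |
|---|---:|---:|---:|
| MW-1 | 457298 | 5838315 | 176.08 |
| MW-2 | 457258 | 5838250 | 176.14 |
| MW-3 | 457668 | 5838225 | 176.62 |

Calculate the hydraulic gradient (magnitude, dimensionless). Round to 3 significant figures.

With h = a·x + b·y + c and MW-1 as origin, the differences give:
  (-40)·a + (-65)·b = +0.06
  370·a + (-90)·b = +0.54
Eliminate b (×(-90) and ×(-65), subtract): 27650·a = 29.700 → a = ∂h/∂x = +0.001074
Back-substitute: b = ∂h/∂y = -0.001584.
|∇h| = √(0.001074² + -0.001584²) = 0.001914

0.00191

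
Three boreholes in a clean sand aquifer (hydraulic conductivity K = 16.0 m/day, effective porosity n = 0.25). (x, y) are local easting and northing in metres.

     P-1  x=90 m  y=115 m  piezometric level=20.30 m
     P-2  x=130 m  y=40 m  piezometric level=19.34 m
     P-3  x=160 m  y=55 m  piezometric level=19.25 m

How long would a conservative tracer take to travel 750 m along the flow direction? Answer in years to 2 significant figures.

With h = a·x + b·y + c and P-1 as origin, the differences give:
  40·a + (-75)·b = -0.96
  70·a + (-60)·b = -1.05
Eliminate b (×(-60) and ×(-75), subtract): 2850·a = -21.150 → a = ∂h/∂x = -0.007421
Back-substitute: b = ∂h/∂y = +0.008842.
|∇h| = √(-0.007421² + 0.008842²) = 0.01154
Seepage velocity v = K·i/n = 16.0 × 0.01154 / 0.25 = 0.7386 m/day.
t = 750 / 0.7386 = 1015 days = 2.78 years.

2.8 years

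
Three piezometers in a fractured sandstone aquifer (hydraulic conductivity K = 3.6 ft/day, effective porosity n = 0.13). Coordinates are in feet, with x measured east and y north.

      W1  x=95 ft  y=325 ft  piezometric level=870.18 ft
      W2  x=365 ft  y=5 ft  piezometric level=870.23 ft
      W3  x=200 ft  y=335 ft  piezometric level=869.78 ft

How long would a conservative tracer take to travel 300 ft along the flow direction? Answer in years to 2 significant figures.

With h = a·x + b·y + c and W1 as origin, the differences give:
  270·a + (-320)·b = +0.05
  105·a + 10·b = -0.40
Eliminate b (×10 and ×(-320), subtract): 36300·a = -127.500 → a = ∂h/∂x = -0.003512
Back-substitute: b = ∂h/∂y = -0.003120.
|∇h| = √(-0.003512² + -0.003120²) = 0.004698
Seepage velocity v = K·i/n = 3.6 × 0.004698 / 0.13 = 0.1301 ft/day.
t = 300 / 0.1301 = 2306 days = 6.31 years.

6.3 years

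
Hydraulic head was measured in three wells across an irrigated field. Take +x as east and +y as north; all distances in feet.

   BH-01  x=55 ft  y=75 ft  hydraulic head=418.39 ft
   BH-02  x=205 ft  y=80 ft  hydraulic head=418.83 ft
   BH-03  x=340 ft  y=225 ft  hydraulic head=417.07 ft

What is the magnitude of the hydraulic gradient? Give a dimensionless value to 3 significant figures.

0.0157

Three-point gradient (reference BH-01): Δ to BH-02 = (150, 5, +0.44), Δ to BH-03 = (285, 150, -1.32).
∂h/∂x = +0.003445, ∂h/∂y = -0.01535 (det = 21075).
|∇h| = √(0.003445² + -0.01535²) = 0.01573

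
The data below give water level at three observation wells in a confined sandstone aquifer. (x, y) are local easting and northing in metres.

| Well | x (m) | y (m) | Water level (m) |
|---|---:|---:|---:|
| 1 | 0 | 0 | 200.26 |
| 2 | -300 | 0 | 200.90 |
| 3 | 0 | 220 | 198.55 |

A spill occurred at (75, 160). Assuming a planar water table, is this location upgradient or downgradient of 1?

∂h/∂x = (200.90 − 200.26) / (-300 − 0) = -0.002133
∂h/∂y = (198.55 − 200.26) / (220 − 0) = -0.007773
Head at (75, 160) = 200.26 + (-0.002133)·(75) + (-0.007773)·(160) = 198.86 m.
That is lower than the 200.26 m at 1, so the point is downgradient.

downgradient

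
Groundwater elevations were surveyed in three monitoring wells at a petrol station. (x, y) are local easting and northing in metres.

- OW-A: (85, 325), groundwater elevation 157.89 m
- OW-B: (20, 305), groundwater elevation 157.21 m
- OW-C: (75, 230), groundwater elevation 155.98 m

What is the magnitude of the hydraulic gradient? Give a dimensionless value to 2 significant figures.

Differences from OW-A: to OW-B (Δx, Δy, Δh) = (-65, -20, -0.68); to OW-C = (-10, -95, -1.91).
Solve a·Δx + b·Δy = Δh: det = (-65)·(-95) − (-10)·(-20) = 5975.
∂h/∂x = [(-0.68)·(-95) − (-1.91)·(-20)] / 5975 = +0.004418
∂h/∂y = [(-65)·(-1.91) − (-10)·(-0.68)] / 5975 = +0.01964
|∇h| = √(0.004418² + 0.01964²) = 0.02013

0.020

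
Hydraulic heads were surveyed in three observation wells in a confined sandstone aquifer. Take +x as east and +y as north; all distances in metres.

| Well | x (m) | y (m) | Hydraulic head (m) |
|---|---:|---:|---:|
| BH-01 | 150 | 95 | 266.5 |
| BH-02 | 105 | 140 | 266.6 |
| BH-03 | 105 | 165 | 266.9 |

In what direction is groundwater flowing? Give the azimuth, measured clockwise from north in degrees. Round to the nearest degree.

219°

With h = a·x + b·y + c and BH-01 as origin, the differences give:
  (-45)·a + 45·b = +0.1
  (-45)·a + 70·b = +0.4
Eliminate b (×70 and ×45, subtract): -1125·a = -11.00 → a = ∂h/∂x = +0.009778
Back-substitute: b = ∂h/∂y = +0.01200.
Flow direction (−∇h) has components (-0.009778 E, -0.01200 N).
Azimuth = atan2(E, N) = atan2(-0.009778, -0.01200) = 219.2° ≈ 219°.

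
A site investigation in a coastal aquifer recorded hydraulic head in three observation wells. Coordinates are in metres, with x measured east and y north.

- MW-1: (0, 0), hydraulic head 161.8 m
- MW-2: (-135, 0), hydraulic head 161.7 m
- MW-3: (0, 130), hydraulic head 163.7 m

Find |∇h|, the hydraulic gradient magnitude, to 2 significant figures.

∂h/∂x = (161.7 − 161.8) / (-135 − 0) = +0.0007407
∂h/∂y = (163.7 − 161.8) / (130 − 0) = +0.01462
|∇h| = √(0.0007407² + 0.01462²) = 0.01464

0.015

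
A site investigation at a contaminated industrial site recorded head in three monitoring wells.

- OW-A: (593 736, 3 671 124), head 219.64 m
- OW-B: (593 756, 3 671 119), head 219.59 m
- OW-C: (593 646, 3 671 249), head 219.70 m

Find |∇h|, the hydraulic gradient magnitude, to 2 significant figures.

Differences from OW-A: to OW-B (Δx, Δy, Δh) = (20, -5, -0.05); to OW-C = (-90, 125, +0.06).
Determinant of the coordinate differences = 20·125 − (-90)·(-5) = 2050.
∂h/∂x = [(-0.05)·125 − (+0.06)·(-5)] / 2050 = -0.002902
∂h/∂y = [20·(+0.06) − (-90)·(-0.05)] / 2050 = -0.001610
|∇h| = √(-0.002902² + -0.001610²) = 0.003319

0.0033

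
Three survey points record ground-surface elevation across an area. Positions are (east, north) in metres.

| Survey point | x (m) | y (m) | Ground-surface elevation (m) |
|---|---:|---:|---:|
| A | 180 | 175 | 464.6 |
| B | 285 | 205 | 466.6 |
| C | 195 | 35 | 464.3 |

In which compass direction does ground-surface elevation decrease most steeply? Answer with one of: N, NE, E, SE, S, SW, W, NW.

Taking A as reference: B−A = (105, 30, +2.0); C−A = (15, -140, -0.3).
Solve a·Δx + b·Δy = Δz: det = 105·(-140) − 15·30 = -15150.
∂z/∂x = [(+2.0)·(-140) − (-0.3)·30] / -15150 = +0.01789
∂z/∂y = [105·(-0.3) − 15·(+2.0)] / -15150 = +0.004059
Steepest decrease is along −∇f = (-0.01789 E, -0.004059 N) → west.

W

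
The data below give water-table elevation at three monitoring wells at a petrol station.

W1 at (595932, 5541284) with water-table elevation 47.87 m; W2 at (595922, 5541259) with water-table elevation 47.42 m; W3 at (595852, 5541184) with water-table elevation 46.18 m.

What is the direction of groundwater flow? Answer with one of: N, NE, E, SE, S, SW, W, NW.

S

With h = a·x + b·y + c and W1 as origin, the differences give:
  (-10)·a + (-25)·b = -0.45
  (-80)·a + (-100)·b = -1.69
Eliminate b (×(-100) and ×(-25), subtract): -1000·a = 2.750 → a = ∂h/∂x = -0.002750
Back-substitute: b = ∂h/∂y = +0.01910.
Flow = −∇h = (+0.002750 east, -0.01910 north), which points south.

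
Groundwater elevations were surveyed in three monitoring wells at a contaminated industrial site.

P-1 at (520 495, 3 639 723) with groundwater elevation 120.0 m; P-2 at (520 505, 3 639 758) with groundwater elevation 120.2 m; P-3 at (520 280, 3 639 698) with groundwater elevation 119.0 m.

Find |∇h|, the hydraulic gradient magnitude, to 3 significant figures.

With h = a·x + b·y + c and P-1 as origin, the differences give:
  10·a + 35·b = +0.2
  (-215)·a + (-25)·b = -1.0
Eliminate b (×(-25) and ×35, subtract): 7275·a = 30.00 → a = ∂h/∂x = +0.004124
Back-substitute: b = ∂h/∂y = +0.004536.
|∇h| = √(0.004124² + 0.004536²) = 0.00613

0.00613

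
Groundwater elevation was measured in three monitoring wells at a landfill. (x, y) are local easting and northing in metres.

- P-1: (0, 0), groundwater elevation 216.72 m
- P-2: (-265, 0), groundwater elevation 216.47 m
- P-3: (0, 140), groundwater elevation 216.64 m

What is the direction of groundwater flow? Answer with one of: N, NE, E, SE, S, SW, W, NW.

∂h/∂x = (216.47 − 216.72) / (-265 − 0) = +0.0009434
∂h/∂y = (216.64 − 216.72) / (140 − 0) = -0.0005714
Flow = −∇h = (-0.0009434 east, +0.0005714 north), which points northwest.

NW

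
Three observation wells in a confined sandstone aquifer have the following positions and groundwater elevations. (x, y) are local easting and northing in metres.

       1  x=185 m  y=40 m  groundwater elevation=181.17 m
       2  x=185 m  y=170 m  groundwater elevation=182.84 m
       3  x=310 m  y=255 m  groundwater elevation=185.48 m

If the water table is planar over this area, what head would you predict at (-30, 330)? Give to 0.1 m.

182.2 m

Taking 1 as reference: 2−1 = (0, 130, +1.67); 3−1 = (125, 215, +4.31).
Determinant of the coordinate differences = 0·215 − 125·130 = -16250.
∂h/∂x = [(+1.67)·215 − (+4.31)·130] / -16250 = +0.01238
∂h/∂y = [0·(+4.31) − 125·(+1.67)] / -16250 = +0.01285
h(-30, 330) = 181.17 + (+0.01238)·(-215) + (+0.01285)·(290) = 181.17 -2.663 +3.725 = 182.233 m.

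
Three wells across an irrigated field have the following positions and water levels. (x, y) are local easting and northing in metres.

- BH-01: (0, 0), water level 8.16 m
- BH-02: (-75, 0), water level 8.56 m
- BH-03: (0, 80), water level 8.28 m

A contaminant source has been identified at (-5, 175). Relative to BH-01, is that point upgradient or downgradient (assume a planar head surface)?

∂h/∂x = (8.56 − 8.16) / (-75 − 0) = -0.005333
∂h/∂y = (8.28 − 8.16) / (80 − 0) = +0.001500
Head at (-5, 175) = 8.16 + (-0.005333)·(-5) + (+0.001500)·(175) = 8.45 m.
That is higher than the 8.16 m at BH-01, so the point is upgradient.

upgradient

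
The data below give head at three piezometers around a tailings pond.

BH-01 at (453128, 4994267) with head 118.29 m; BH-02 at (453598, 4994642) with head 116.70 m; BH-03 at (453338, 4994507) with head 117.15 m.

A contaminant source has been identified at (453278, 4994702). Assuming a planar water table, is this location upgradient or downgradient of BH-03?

downgradient

Three-point gradient (reference BH-01): Δ to BH-02 = (470, 375, -1.59), Δ to BH-03 = (210, 240, -1.14).
∂h/∂x = +0.001348, ∂h/∂y = -0.005930 (det = 34050).
Head at (453278, 4994702) = 118.29 + (+0.001348)·(150) + (-0.005930)·(435) = 115.91 m.
That is lower than the 117.15 m at BH-03, so the point is downgradient.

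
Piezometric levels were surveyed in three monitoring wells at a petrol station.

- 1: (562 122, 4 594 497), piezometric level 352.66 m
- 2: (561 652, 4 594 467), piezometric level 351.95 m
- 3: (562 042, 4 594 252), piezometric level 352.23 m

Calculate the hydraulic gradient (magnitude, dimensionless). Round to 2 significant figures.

Taking 1 as reference: 2−1 = (-470, -30, -0.71); 3−1 = (-80, -245, -0.43).
Determinant of the coordinate differences = (-470)·(-245) − (-80)·(-30) = 112750.
∂h/∂x = [(-0.71)·(-245) − (-0.43)·(-30)] / 112750 = +0.001428
∂h/∂y = [(-470)·(-0.43) − (-80)·(-0.71)] / 112750 = +0.001289
|∇h| = √(0.001428² + 0.001289²) = 0.001924

0.0019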